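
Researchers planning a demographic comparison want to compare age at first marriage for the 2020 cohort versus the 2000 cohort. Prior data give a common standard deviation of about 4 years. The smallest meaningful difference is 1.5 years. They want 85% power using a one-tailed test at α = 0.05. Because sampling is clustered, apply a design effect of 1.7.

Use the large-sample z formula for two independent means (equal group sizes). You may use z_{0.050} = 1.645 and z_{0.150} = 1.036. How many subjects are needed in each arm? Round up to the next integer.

n = 174 per group

n = (z_α + z_β)² · (σ₁² + σ₂²) / δ²
  = (1.645 + 1.036)² · (2·4² = 32) / 1.5²
  = 7.1878 · 32 / 2.25
  = 102.23
Design effect: 1.7 × 102.23 = 173.78.
Round up → n = 174 per group.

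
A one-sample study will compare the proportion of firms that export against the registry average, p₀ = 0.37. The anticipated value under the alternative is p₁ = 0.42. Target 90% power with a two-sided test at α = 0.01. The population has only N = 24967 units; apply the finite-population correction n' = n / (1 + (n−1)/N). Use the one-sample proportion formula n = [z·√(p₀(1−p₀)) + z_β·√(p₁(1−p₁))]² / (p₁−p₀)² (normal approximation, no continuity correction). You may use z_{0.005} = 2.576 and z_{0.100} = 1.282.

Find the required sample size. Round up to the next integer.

n = [z_{α/2}·√(p₀q₀) + z_β·√(p₁q₁)]² / (p₁ − p₀)²
  = [2.576·√(0.37·0.63) + 1.282·√(0.42·0.58)]² / (0.05)²
  = [2.576·0.4828 + 1.282·0.4936]² / 0.0025
  = [1.8764]² / 0.0025
  = 1408.42
Finite-population correction (N = 24967): 1408.42 / (1 + (1408.42 − 1)/24967) = 1333.26.
Round up → n = 1334.

n = 1334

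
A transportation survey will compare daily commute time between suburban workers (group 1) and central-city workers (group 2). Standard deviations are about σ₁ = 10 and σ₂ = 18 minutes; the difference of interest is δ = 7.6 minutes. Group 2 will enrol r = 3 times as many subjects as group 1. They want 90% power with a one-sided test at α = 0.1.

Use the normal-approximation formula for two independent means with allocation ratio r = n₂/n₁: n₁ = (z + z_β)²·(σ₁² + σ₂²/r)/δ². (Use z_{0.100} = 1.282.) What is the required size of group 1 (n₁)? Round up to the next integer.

n₁ = 24

n₁ = (z_α + z_β)² · (σ₁² + σ₂²/r) / δ²
   = (1.282 + 1.282)² · (10² + 18²/3) / 7.6²
   = 6.5741 · (100 + 108) / 57.76
   = 6.5741 · 208 / 57.76
   = 23.67
Round up → n₁ = 24; n₂ = r·n₁ = 3 × 24 = 72.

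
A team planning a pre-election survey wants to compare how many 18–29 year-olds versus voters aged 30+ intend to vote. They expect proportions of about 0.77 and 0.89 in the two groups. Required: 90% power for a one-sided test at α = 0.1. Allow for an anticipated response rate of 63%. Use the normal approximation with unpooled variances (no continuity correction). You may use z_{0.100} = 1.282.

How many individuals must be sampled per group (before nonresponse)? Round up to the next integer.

n = 200 per group

n = (z_α + z_β)² · [p₁(1−p₁) + p₂(1−p₂)] / (p₁ − p₂)²
  = (1.282 + 1.282)² · (0.77·0.23 + 0.89·0.11) / (-0.12)²
  = (2.564)² · (0.1771 + 0.0979) / 0.0144
  = 6.5741 · 0.2750 / 0.0144
  = 125.55
Adjust for 63% response: 125.55 / 0.63 = 199.28.
Round up → n = 200 per group.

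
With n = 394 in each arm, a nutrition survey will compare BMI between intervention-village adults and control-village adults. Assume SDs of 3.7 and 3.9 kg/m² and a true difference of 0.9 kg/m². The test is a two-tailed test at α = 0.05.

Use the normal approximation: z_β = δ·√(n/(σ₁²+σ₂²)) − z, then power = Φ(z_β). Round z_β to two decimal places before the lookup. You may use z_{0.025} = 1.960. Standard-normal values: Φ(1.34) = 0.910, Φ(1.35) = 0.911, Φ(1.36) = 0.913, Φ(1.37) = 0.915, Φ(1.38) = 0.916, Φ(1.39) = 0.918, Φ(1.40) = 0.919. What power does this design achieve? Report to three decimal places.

z_β = δ·√(n/(σ₁²+σ₂²)) − z_{α/2}
    = 0.9 · √(394/28.9) − 1.960
    = 0.9 · 3.69232 − 1.960
    = 3.3231 − 1.960 = 1.3631 → 1.36
Power = Φ(1.36) = 0.913.

Power ≈ 0.913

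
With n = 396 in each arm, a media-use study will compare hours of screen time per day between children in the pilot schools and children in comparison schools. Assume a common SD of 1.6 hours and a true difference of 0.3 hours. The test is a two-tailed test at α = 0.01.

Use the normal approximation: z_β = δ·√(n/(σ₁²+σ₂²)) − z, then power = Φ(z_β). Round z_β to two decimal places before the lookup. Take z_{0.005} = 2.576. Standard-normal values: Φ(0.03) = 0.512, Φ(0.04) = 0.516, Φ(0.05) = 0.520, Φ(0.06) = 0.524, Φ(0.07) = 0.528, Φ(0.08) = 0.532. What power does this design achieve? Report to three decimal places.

Power ≈ 0.524

z_β = δ·√(n/(σ₁²+σ₂²)) − z_{α/2}
    = 0.3 · √(396/5.12) − 2.576
    = 0.3 · 8.79453 − 2.576
    = 2.6384 − 2.576 = 0.0624 → 0.06
Power = Φ(0.06) = 0.524.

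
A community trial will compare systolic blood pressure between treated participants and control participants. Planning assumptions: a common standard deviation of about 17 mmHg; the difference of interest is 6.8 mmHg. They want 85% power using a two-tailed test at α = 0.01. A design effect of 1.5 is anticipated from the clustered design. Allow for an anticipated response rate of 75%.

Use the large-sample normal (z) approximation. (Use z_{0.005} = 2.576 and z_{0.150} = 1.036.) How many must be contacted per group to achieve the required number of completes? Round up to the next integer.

n = 327 per group

n = (z_{α/2} + z_β)² · (σ₁² + σ₂²) / δ²
  = (2.576 + 1.036)² · (2·17² = 578) / 6.8²
  = 13.0465 · 578 / 46.24
  = 163.08
Design effect: 1.5 × 163.08 = 244.62.
Adjust for 75% response: 244.62 / 0.75 = 326.16.
Round up → n = 327 per group.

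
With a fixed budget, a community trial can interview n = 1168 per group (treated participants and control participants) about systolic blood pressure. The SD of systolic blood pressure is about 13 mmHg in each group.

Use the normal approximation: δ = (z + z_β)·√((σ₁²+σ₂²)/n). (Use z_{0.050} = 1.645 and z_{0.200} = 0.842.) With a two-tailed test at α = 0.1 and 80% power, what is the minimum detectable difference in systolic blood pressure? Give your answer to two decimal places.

δ = (z_{α/2} + z_β) · √((σ₁²+σ₂²)/n)
  = (1.645 + 0.842) · √(338/1168)
  = 2.487 · √0.28938
  = 2.487 · 0.5379
  = 1.3379

Minimum detectable difference ≈ 1.34 mmHg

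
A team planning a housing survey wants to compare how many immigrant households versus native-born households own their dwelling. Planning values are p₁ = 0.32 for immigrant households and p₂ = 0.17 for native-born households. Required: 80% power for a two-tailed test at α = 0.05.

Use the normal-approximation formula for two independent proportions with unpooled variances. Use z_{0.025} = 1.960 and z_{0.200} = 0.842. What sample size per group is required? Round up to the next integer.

n = (z_{α/2} + z_β)² · [p₁(1−p₁) + p₂(1−p₂)] / (p₁ − p₂)²
  = (1.960 + 0.842)² · (0.32·0.68 + 0.17·0.83) / (0.15)²
  = (2.802)² · (0.2176 + 0.1411) / 0.0225
  = 7.8512 · 0.3587 / 0.0225
  = 125.17
Round up → n = 126 per group.

n = 126 per group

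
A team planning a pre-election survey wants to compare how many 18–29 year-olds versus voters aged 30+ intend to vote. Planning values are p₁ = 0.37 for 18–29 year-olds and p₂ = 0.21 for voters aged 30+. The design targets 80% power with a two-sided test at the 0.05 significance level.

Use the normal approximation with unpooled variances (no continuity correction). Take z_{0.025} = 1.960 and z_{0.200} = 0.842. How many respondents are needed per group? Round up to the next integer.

n = 123 per group

n = (z_{α/2} + z_β)² · [p₁(1−p₁) + p₂(1−p₂)] / (p₁ − p₂)²
  = (1.960 + 0.842)² · (0.37·0.63 + 0.21·0.79) / (0.16)²
  = (2.802)² · (0.2331 + 0.1659) / 0.0256
  = 7.8512 · 0.3990 / 0.0256
  = 122.37
Round up → n = 123 per group.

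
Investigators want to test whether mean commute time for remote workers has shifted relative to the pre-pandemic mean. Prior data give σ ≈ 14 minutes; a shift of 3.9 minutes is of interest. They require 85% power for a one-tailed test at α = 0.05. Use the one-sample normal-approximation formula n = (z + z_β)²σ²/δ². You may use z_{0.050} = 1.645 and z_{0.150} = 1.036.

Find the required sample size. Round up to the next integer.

n = (z_α + z_β)² · σ² / δ²
  = (1.645 + 1.036)² · 14² / 3.9²
  = 7.1878 · 196 / 15.21
  = 92.62
Round up → n = 93.

n = 93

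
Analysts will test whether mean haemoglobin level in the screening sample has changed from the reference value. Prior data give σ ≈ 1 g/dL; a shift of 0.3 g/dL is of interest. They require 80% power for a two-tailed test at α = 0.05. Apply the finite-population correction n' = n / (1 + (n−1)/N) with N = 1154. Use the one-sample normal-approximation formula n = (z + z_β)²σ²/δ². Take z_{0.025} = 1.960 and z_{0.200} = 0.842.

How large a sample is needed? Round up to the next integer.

n = 82

n = (z_{α/2} + z_β)² · σ² / δ²
  = (1.960 + 0.842)² · 1² / 0.3²
  = 7.8512 · 1 / 0.09
  = 87.24
Finite-population correction (N = 1154): 87.24 / (1 + (87.24 − 1)/1154) = 81.17.
Round up → n = 82.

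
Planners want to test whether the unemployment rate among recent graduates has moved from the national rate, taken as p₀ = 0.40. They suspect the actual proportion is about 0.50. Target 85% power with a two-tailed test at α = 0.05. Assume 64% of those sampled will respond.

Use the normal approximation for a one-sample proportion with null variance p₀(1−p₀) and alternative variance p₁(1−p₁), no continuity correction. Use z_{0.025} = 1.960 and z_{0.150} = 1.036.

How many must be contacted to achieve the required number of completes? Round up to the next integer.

n = 342

n = [z_{α/2}·√(p₀q₀) + z_β·√(p₁q₁)]² / (p₁ − p₀)²
  = [1.960·√(0.40·0.60) + 1.036·√(0.50·0.50)]² / (0.10)²
  = [1.960·0.4899 + 1.036·0.5000]² / 0.0100
  = [1.4782]² / 0.0100
  = 218.51
Adjust for 64% response: 218.51 / 0.64 = 341.42.
Round up → n = 342.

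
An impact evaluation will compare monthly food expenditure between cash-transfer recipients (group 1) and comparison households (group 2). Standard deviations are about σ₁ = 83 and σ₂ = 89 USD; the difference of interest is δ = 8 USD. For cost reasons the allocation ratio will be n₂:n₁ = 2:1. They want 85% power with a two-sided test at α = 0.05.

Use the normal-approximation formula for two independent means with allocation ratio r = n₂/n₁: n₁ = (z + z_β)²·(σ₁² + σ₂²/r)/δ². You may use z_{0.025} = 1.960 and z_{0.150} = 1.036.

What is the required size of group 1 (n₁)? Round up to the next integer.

n₁ = 1522

n₁ = (z_{α/2} + z_β)² · (σ₁² + σ₂²/r) / δ²
   = (1.960 + 1.036)² · (83² + 89²/2) / 8²
   = 8.9760 · (6889 + 3960.5) / 64
   = 8.9760 · 10849.5 / 64
   = 1521.65
Round up → n₁ = 1522; n₂ = r·n₁ = 2 × 1522 = 3044.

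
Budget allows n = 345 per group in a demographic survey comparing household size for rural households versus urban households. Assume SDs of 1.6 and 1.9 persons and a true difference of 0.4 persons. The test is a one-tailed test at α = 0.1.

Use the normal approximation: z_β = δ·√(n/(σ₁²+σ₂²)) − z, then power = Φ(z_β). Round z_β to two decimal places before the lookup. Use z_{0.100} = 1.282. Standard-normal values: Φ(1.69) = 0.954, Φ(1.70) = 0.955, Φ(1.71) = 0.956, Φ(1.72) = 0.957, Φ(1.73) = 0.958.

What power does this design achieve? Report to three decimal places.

z_β = δ·√(n/(σ₁²+σ₂²)) − z_α
    = 0.4 · √(345/6.17) − 1.282
    = 0.4 · 7.47768 − 1.282
    = 2.9911 − 1.282 = 1.7091 → 1.71
Power = Φ(1.71) = 0.956.

Power ≈ 0.956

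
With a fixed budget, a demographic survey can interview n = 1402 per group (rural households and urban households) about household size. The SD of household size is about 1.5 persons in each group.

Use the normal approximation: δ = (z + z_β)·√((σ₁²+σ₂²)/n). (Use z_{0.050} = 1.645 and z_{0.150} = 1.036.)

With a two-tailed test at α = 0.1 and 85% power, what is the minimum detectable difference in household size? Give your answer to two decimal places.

δ = (z_{α/2} + z_β) · √((σ₁²+σ₂²)/n)
  = (1.645 + 1.036) · √(4.5/1402)
  = 2.681 · √0.00321
  = 2.681 · 0.0567
  = 0.1519

Minimum detectable difference ≈ 0.15 persons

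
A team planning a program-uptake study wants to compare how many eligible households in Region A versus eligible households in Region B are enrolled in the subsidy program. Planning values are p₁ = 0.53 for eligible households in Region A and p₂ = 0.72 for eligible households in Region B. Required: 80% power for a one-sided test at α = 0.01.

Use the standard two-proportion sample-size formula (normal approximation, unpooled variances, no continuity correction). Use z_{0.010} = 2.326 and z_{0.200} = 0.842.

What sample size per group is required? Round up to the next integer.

n = (z_α + z_β)² · [p₁(1−p₁) + p₂(1−p₂)] / (p₁ − p₂)²
  = (2.326 + 0.842)² · (0.53·0.47 + 0.72·0.28) / (-0.19)²
  = (3.168)² · (0.2491 + 0.2016) / 0.0361
  = 10.0362 · 0.4507 / 0.0361
  = 125.30
Round up → n = 126 per group.

n = 126 per group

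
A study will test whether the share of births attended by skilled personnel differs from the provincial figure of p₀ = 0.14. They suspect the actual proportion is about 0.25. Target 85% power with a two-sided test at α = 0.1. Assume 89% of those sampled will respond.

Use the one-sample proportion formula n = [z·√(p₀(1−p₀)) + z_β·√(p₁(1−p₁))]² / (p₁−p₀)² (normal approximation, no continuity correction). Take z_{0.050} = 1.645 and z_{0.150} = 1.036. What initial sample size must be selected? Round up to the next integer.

n = [z_{α/2}·√(p₀q₀) + z_β·√(p₁q₁)]² / (p₁ − p₀)²
  = [1.645·√(0.14·0.86) + 1.036·√(0.25·0.75)]² / (0.11)²
  = [1.645·0.3470 + 1.036·0.4330]² / 0.0121
  = [1.0194]² / 0.0121
  = 85.88
Adjust for 89% response: 85.88 / 0.89 = 96.50.
Round up → n = 97.

n = 97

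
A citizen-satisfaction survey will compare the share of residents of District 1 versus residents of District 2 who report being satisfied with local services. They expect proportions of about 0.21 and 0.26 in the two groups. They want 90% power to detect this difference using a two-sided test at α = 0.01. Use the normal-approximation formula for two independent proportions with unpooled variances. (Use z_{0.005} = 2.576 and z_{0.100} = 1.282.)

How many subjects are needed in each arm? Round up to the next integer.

n = 2134 per group

n = (z_{α/2} + z_β)² · [p₁(1−p₁) + p₂(1−p₂)] / (p₁ − p₂)²
  = (2.576 + 1.282)² · (0.21·0.79 + 0.26·0.74) / (-0.05)²
  = (3.858)² · (0.1659 + 0.1924) / 0.0025
  = 14.8842 · 0.3583 / 0.0025
  = 2133.20
Round up → n = 2134 per group.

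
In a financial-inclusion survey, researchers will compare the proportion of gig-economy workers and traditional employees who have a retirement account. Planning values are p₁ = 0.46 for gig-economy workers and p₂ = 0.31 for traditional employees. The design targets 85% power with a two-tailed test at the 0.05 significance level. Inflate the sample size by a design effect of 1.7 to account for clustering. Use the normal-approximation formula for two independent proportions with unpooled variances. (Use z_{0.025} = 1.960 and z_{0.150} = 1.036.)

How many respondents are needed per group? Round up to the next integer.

n = (z_{α/2} + z_β)² · [p₁(1−p₁) + p₂(1−p₂)] / (p₁ − p₂)²
  = (1.960 + 1.036)² · (0.46·0.54 + 0.31·0.69) / (0.15)²
  = (2.996)² · (0.2484 + 0.2139) / 0.0225
  = 8.9760 · 0.4623 / 0.0225
  = 184.43
Design effect: 1.7 × 184.43 = 313.53.
Round up → n = 314 per group.

n = 314 per group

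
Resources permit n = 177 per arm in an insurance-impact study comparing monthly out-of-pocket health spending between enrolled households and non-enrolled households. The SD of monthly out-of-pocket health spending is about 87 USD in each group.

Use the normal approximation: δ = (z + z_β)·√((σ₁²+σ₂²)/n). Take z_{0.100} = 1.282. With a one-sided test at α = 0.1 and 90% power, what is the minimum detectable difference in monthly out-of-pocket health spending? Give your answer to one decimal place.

δ = (z_α + z_β) · √((σ₁²+σ₂²)/n)
  = (1.282 + 1.282) · √(15138/177)
  = 2.564 · √85.5254
  = 2.564 · 9.2480
  = 23.7119

Minimum detectable difference ≈ 23.7 USD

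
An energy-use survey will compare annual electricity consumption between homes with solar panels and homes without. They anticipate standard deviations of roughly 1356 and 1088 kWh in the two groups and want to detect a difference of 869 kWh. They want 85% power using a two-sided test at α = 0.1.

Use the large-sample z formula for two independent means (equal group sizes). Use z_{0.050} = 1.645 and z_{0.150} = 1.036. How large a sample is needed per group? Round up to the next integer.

n = (z_{α/2} + z_β)² · (σ₁² + σ₂²) / δ²
  = (1.645 + 1.036)² · (1356² + 1088² = 3022480) / 869²
  = 7.1878 · 3022480 / 755161
  = 28.77
Round up → n = 29 per group.

n = 29 per group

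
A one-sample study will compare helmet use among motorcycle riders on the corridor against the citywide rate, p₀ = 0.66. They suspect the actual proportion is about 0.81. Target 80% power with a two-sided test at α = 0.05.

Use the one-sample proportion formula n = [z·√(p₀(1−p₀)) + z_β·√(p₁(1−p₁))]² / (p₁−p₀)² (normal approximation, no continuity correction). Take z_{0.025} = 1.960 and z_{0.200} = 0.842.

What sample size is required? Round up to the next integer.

n = [z_{α/2}·√(p₀q₀) + z_β·√(p₁q₁)]² / (p₁ − p₀)²
  = [1.960·√(0.66·0.34) + 0.842·√(0.81·0.19)]² / (0.15)²
  = [1.960·0.4737 + 0.842·0.3923]² / 0.0225
  = [1.2588]² / 0.0225
  = 70.42
Round up → n = 71.

n = 71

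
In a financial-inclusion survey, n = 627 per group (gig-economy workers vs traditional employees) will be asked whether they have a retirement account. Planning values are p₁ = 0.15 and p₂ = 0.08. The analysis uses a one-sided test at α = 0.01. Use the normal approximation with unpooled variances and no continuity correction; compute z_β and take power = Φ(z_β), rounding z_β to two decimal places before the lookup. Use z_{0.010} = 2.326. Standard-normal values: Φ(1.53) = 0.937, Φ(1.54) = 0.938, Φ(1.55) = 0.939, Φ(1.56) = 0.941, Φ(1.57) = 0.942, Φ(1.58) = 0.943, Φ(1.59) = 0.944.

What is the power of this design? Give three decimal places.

Power ≈ 0.943

z_β = |p₁−p₂|·√(n/[p₁q₁+p₂q₂]) − z_α
    = 0.07 · √(627/0.2011) − 2.326
    = 0.07 · 55.8377 − 2.326
    = 3.9086 − 2.326 = 1.5826 → 1.58
Power = Φ(1.58) = 0.943.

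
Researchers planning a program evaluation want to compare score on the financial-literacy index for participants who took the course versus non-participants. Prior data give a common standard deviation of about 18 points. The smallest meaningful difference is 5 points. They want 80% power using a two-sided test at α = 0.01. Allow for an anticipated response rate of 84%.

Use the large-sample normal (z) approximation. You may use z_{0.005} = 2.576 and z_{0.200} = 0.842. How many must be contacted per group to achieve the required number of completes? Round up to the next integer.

n = 361 per group

n = (z_{α/2} + z_β)² · (σ₁² + σ₂²) / δ²
  = (2.576 + 0.842)² · (2·18² = 648) / 5²
  = 11.6827 · 648 / 25
  = 302.82
Adjust for 84% response: 302.82 / 0.84 = 360.50.
Round up → n = 361 per group.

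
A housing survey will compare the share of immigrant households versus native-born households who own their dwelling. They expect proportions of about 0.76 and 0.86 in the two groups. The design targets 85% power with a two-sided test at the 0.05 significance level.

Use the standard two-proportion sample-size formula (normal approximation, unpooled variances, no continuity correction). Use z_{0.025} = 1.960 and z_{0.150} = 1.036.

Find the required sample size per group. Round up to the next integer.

n = 272 per group

n = (z_{α/2} + z_β)² · [p₁(1−p₁) + p₂(1−p₂)] / (p₁ − p₂)²
  = (1.960 + 1.036)² · (0.76·0.24 + 0.86·0.14) / (-0.10)²
  = (2.996)² · (0.1824 + 0.1204) / 0.0100
  = 8.9760 · 0.3028 / 0.0100
  = 271.79
Round up → n = 272 per group.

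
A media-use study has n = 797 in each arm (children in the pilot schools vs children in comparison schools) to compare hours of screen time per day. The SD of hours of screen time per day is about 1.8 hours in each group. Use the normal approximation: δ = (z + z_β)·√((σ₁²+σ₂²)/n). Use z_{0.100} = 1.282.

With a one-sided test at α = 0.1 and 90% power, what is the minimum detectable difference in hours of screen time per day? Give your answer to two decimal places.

Minimum detectable difference ≈ 0.23 hours

δ = (z_α + z_β) · √((σ₁²+σ₂²)/n)
  = (1.282 + 1.282) · √(6.48/797)
  = 2.564 · √0.00813
  = 2.564 · 0.0902
  = 0.2312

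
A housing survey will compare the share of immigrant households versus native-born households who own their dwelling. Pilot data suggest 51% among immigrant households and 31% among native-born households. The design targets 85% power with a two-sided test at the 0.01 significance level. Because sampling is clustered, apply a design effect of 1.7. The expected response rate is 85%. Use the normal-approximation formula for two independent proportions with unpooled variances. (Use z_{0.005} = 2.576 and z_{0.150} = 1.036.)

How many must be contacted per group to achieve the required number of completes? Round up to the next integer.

n = (z_{α/2} + z_β)² · [p₁(1−p₁) + p₂(1−p₂)] / (p₁ − p₂)²
  = (2.576 + 1.036)² · (0.51·0.49 + 0.31·0.69) / (0.20)²
  = (3.612)² · (0.2499 + 0.2139) / 0.0400
  = 13.0465 · 0.4638 / 0.0400
  = 151.27
Design effect: 1.7 × 151.27 = 257.17.
Adjust for 85% response: 257.17 / 0.85 = 302.55.
Round up → n = 303 per group.

n = 303 per group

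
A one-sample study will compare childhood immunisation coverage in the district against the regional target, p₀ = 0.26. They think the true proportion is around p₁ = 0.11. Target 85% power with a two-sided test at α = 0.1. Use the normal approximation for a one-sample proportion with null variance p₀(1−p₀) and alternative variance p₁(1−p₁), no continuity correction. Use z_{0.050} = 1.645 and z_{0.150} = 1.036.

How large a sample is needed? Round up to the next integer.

n = 49

n = [z_{α/2}·√(p₀q₀) + z_β·√(p₁q₁)]² / (p₁ − p₀)²
  = [1.645·√(0.26·0.74) + 1.036·√(0.11·0.89)]² / (-0.15)²
  = [1.645·0.4386 + 1.036·0.3129]² / 0.0225
  = [1.0457]² / 0.0225
  = 48.60
Round up → n = 49.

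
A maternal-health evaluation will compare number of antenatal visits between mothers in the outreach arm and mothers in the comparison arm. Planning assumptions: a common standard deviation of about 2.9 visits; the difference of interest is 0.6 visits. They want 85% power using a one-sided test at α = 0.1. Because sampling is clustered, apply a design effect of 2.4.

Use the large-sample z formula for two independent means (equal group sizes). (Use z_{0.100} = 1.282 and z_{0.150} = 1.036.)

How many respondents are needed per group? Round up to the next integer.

n = (z_α + z_β)² · (σ₁² + σ₂²) / δ²
  = (1.282 + 1.036)² · (2·2.9² = 16.82) / 0.6²
  = 5.3731 · 16.82 / 0.36
  = 251.04
Design effect: 2.4 × 251.04 = 602.51.
Round up → n = 603 per group.

n = 603 per group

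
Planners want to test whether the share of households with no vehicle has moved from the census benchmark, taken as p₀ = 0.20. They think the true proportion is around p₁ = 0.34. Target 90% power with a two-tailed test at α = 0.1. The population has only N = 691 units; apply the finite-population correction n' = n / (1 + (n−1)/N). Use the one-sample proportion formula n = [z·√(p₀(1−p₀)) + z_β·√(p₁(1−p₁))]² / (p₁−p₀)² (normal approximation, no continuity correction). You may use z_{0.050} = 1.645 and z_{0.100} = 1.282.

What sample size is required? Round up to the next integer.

n = [z_{α/2}·√(p₀q₀) + z_β·√(p₁q₁)]² / (p₁ − p₀)²
  = [1.645·√(0.20·0.80) + 1.282·√(0.34·0.66)]² / (0.14)²
  = [1.645·0.4000 + 1.282·0.4737]² / 0.0196
  = [1.2653]² / 0.0196
  = 81.68
Finite-population correction (N = 691): 81.68 / (1 + (81.68 − 1)/691) = 73.14.
Round up → n = 74.

n = 74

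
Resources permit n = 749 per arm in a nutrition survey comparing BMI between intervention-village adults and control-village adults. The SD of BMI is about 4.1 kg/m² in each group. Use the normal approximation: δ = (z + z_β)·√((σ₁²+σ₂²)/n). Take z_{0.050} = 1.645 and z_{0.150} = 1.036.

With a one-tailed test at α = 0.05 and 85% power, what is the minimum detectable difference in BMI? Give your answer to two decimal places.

δ = (z_α + z_β) · √((σ₁²+σ₂²)/n)
  = (1.645 + 1.036) · √(33.62/749)
  = 2.681 · √0.04489
  = 2.681 · 0.2119
  = 0.5680

Minimum detectable difference ≈ 0.57 kg/m²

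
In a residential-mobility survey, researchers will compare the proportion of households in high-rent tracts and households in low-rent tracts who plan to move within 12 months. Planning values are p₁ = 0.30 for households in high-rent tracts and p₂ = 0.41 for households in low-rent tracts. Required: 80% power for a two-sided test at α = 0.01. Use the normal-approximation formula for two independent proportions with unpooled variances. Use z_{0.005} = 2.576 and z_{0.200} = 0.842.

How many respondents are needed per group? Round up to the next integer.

n = (z_{α/2} + z_β)² · [p₁(1−p₁) + p₂(1−p₂)] / (p₁ − p₂)²
  = (2.576 + 0.842)² · (0.30·0.70 + 0.41·0.59) / (-0.11)²
  = (3.418)² · (0.2100 + 0.2419) / 0.0121
  = 11.6827 · 0.4519 / 0.0121
  = 436.32
Round up → n = 437 per group.

n = 437 per group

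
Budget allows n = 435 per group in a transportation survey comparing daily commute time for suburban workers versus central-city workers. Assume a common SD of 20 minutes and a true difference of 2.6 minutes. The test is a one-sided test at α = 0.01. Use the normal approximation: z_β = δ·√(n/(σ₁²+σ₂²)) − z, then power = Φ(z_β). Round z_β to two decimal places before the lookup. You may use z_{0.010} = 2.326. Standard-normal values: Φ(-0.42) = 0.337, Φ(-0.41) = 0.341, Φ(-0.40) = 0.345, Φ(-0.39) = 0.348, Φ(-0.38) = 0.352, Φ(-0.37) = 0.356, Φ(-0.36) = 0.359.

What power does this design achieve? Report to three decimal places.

z_β = δ·√(n/(σ₁²+σ₂²)) − z_α
    = 2.6 · √(435/800) − 2.326
    = 2.6 · 0.73739 − 2.326
    = 1.9172 − 2.326 = -0.4088 → -0.41
Power = Φ(-0.41) = 0.341.

Power ≈ 0.341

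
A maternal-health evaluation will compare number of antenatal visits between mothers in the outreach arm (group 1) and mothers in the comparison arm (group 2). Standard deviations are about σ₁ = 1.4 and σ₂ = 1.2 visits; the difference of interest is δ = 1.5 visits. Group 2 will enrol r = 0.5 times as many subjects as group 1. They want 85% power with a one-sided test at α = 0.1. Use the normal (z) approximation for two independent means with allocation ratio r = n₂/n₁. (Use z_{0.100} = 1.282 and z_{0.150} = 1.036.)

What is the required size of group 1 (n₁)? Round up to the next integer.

n₁ = 12

n₁ = (z_α + z_β)² · (σ₁² + σ₂²/r) / δ²
   = (1.282 + 1.036)² · (1.4² + 1.2²/0.5) / 1.5²
   = 5.3731 · (1.96 + 2.88) / 2.25
   = 5.3731 · 4.84 / 2.25
   = 11.56
Round up → n₁ = 12; n₂ = r·n₁ = 0.5 × 12 = 6.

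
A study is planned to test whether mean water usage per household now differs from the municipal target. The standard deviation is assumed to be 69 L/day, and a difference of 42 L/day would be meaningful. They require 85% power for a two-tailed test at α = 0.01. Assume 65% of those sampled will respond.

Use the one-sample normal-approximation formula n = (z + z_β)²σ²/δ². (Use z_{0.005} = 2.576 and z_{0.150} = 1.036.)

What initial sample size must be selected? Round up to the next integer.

n = 55

n = (z_{α/2} + z_β)² · σ² / δ²
  = (2.576 + 1.036)² · 69² / 42²
  = 13.0465 · 4761 / 1764
  = 35.21
Adjust for 65% response: 35.21 / 0.65 = 54.17.
Round up → n = 55.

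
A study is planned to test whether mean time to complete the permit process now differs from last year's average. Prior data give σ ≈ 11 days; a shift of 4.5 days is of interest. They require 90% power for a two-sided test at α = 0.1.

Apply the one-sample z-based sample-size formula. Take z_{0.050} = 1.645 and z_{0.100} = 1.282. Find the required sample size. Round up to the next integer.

n = (z_{α/2} + z_β)² · σ² / δ²
  = (1.645 + 1.282)² · 11² / 4.5²
  = 8.5673 · 121 / 20.25
  = 51.19
Round up → n = 52.

n = 52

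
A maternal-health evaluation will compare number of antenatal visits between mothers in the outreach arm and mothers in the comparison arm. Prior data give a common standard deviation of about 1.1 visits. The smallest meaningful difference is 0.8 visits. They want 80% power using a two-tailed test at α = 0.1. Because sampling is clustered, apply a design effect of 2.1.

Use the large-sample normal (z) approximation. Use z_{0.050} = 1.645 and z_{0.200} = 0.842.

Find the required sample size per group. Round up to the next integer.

n = (z_{α/2} + z_β)² · (σ₁² + σ₂²) / δ²
  = (1.645 + 0.842)² · (2·1.1² = 2.42) / 0.8²
  = 6.1852 · 2.42 / 0.64
  = 23.39
Design effect: 2.1 × 23.39 = 49.11.
Round up → n = 50 per group.

n = 50 per group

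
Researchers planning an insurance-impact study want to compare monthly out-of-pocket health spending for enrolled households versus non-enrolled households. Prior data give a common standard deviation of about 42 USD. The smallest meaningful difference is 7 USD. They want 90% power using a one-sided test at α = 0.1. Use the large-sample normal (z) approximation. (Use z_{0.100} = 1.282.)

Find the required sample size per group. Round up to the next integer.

n = 474 per group

n = (z_α + z_β)² · (σ₁² + σ₂²) / δ²
  = (1.282 + 1.282)² · (2·42² = 3528) / 7²
  = 6.5741 · 3528 / 49
  = 473.33
Round up → n = 474 per group.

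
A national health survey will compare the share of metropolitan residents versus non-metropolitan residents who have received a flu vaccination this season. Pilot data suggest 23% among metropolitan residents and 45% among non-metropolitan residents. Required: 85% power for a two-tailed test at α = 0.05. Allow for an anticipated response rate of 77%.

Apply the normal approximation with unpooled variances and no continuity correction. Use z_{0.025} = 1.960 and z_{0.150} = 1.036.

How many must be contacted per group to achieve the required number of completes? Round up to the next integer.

n = 103 per group

n = (z_{α/2} + z_β)² · [p₁(1−p₁) + p₂(1−p₂)] / (p₁ − p₂)²
  = (1.960 + 1.036)² · (0.23·0.77 + 0.45·0.55) / (-0.22)²
  = (2.996)² · (0.1771 + 0.2475) / 0.0484
  = 8.9760 · 0.4246 / 0.0484
  = 78.74
Adjust for 77% response: 78.74 / 0.77 = 102.27.
Round up → n = 103 per group.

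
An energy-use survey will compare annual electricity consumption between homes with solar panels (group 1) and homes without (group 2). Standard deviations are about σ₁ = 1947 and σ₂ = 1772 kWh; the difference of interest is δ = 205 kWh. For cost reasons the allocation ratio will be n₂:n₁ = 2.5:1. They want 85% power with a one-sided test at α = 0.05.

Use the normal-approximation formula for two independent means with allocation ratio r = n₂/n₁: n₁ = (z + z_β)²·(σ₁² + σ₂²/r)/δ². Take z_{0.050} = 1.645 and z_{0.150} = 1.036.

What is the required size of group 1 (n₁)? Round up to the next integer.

n₁ = (z_α + z_β)² · (σ₁² + σ₂²/r) / δ²
   = (1.645 + 1.036)² · (1947² + 1772²/2.5) / 205²
   = 7.1878 · (3790809 + 1255993.6) / 42025
   = 7.1878 · 5046802.6 / 42025
   = 863.18
Round up → n₁ = 864; n₂ = r·n₁ = 2.5 × 864 = 2160.

n₁ = 864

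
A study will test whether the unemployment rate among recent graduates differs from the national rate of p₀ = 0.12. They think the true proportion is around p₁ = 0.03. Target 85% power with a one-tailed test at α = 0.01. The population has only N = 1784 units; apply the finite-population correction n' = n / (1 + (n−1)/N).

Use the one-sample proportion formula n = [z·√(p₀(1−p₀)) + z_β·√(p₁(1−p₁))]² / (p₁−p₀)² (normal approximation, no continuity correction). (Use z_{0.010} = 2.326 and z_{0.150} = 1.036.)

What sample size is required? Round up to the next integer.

n = 102

n = [z_α·√(p₀q₀) + z_β·√(p₁q₁)]² / (p₁ − p₀)²
  = [2.326·√(0.12·0.88) + 1.036·√(0.03·0.97)]² / (-0.09)²
  = [2.326·0.3250 + 1.036·0.1706]² / 0.0081
  = [0.9326]² / 0.0081
  = 107.37
Finite-population correction (N = 1784): 107.37 / (1 + (107.37 − 1)/1784) = 101.33.
Round up → n = 102.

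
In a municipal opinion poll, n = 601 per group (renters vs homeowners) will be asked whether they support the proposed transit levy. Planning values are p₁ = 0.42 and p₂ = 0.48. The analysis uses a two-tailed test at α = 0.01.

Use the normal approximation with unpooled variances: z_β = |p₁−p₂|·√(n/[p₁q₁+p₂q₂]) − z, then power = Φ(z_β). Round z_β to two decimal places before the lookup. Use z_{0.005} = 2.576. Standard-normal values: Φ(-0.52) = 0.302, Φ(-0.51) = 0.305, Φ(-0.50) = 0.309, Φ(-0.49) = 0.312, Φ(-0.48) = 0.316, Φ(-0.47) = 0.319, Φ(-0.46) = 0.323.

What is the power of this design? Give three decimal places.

z_β = |p₁−p₂|·√(n/[p₁q₁+p₂q₂]) − z_{α/2}
    = 0.06 · √(601/0.4932) − 2.576
    = 0.06 · 34.9081 − 2.576
    = 2.0945 − 2.576 = -0.4815 → -0.48
Power = Φ(-0.48) = 0.316.

Power ≈ 0.316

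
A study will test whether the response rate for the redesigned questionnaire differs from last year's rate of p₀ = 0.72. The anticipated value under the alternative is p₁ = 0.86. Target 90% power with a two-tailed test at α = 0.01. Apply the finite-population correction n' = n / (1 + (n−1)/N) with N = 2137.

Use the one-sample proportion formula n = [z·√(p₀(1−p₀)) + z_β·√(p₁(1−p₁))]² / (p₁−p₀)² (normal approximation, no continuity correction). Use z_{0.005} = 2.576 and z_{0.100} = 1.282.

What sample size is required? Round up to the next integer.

n = 124

n = [z_{α/2}·√(p₀q₀) + z_β·√(p₁q₁)]² / (p₁ − p₀)²
  = [2.576·√(0.72·0.28) + 1.282·√(0.86·0.14)]² / (0.14)²
  = [2.576·0.4490 + 1.282·0.3470]² / 0.0196
  = [1.6015]² / 0.0196
  = 130.85
Finite-population correction (N = 2137): 130.85 / (1 + (130.85 − 1)/2137) = 123.36.
Round up → n = 124.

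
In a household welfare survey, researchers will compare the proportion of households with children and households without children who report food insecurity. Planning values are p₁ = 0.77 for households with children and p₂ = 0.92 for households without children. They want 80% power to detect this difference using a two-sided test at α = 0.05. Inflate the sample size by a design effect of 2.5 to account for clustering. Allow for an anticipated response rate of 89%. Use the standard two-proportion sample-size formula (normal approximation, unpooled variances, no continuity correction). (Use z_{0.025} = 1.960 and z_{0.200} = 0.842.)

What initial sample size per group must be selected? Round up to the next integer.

n = 246 per group

n = (z_{α/2} + z_β)² · [p₁(1−p₁) + p₂(1−p₂)] / (p₁ − p₂)²
  = (1.960 + 0.842)² · (0.77·0.23 + 0.92·0.08) / (-0.15)²
  = (2.802)² · (0.1771 + 0.0736) / 0.0225
  = 7.8512 · 0.2507 / 0.0225
  = 87.48
Design effect: 2.5 × 87.48 = 218.70.
Adjust for 89% response: 218.70 / 0.89 = 245.73.
Round up → n = 246 per group.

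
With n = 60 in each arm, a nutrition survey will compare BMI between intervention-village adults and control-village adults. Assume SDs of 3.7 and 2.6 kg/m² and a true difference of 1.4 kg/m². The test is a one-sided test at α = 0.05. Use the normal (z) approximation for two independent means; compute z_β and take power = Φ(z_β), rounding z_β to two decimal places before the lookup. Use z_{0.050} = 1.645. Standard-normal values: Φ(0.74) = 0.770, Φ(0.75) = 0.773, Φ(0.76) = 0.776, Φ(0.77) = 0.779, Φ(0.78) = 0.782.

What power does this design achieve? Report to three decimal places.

z_β = δ·√(n/(σ₁²+σ₂²)) − z_α
    = 1.4 · √(60/20.45) − 1.645
    = 1.4 · 1.71289 − 1.645
    = 2.3980 − 1.645 = 0.7530 → 0.75
Power = Φ(0.75) = 0.773.

Power ≈ 0.773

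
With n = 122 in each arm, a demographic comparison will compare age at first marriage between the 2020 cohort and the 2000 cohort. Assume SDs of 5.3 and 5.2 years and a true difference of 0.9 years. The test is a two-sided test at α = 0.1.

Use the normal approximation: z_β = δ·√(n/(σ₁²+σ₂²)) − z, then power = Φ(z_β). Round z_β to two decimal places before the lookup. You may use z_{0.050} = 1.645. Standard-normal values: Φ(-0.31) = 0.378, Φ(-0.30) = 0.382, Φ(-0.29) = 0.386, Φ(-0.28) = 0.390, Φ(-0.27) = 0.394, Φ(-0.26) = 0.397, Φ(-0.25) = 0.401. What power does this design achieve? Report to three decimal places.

z_β = δ·√(n/(σ₁²+σ₂²)) − z_{α/2}
    = 0.9 · √(122/55.13) − 1.645
    = 0.9 · 1.48760 − 1.645
    = 1.3388 − 1.645 = -0.3062 → -0.31
Power = Φ(-0.31) = 0.378.

Power ≈ 0.378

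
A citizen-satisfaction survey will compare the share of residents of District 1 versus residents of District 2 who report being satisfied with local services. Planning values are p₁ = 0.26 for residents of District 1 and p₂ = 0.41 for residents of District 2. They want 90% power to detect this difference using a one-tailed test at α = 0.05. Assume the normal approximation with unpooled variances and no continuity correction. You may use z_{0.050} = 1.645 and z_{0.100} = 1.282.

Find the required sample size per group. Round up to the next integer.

n = (z_α + z_β)² · [p₁(1−p₁) + p₂(1−p₂)] / (p₁ − p₂)²
  = (1.645 + 1.282)² · (0.26·0.74 + 0.41·0.59) / (-0.15)²
  = (2.927)² · (0.1924 + 0.2419) / 0.0225
  = 8.5673 · 0.4343 / 0.0225
  = 165.37
Round up → n = 166 per group.

n = 166 per group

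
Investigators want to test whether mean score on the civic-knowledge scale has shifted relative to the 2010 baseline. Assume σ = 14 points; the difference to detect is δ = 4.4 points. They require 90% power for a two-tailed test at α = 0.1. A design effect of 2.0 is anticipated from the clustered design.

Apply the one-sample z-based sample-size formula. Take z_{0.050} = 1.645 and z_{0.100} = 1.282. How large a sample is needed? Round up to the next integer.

n = 174

n = (z_{α/2} + z_β)² · σ² / δ²
  = (1.645 + 1.282)² · 14² / 4.4²
  = 8.5673 · 196 / 19.36
  = 86.74
Design effect: 2.0 × 86.74 = 173.47.
Round up → n = 174.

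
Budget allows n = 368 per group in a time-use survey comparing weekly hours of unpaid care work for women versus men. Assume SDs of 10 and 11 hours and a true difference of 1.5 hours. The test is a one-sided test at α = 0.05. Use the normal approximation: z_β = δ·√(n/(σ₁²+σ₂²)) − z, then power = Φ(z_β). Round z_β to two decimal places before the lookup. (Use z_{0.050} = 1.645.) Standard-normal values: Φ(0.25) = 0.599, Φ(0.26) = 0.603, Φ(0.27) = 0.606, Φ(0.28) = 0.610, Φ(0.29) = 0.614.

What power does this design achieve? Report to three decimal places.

z_β = δ·√(n/(σ₁²+σ₂²)) − z_α
    = 1.5 · √(368/221) − 1.645
    = 1.5 · 1.29041 − 1.645
    = 1.9356 − 1.645 = 0.2906 → 0.29
Power = Φ(0.29) = 0.614.

Power ≈ 0.614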